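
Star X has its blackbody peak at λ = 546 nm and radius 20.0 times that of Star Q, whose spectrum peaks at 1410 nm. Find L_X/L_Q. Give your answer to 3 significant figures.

1.78×10^4

Wien's law gives T ∝ 1/λ_max, so T_X/T_Q = λ_Q/λ_X = 1410/546 = 2.582.
Then L ∝ R²T⁴ gives L_X/L_Q = (20.0)² × (2.582)⁴ = 400.0 × 44.47 = 1.779×10^4.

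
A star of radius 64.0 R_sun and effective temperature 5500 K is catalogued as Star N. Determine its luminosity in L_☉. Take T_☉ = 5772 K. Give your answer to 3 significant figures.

3.38×10^3 L_☉

L/L_☉ = (R/R_☉)² (T/T_☉)⁴ = (64.0)² × (5500/5772)⁴
       = 4096 × (0.9529)⁴ = 4096 × 0.8244 = 3377.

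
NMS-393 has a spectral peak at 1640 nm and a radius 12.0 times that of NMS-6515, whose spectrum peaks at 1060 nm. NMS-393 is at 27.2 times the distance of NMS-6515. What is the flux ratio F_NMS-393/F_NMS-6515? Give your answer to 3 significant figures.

Wien's law: T_NMS-393/T_NMS-6515 = λ_NMS-6515/λ_NMS-393 = 1060/1640 = 0.6463.
L_NMS-393/L_NMS-6515 = (R_NMS-393/R_NMS-6515)²(T_NMS-393/T_NMS-6515)⁴ = (12.0)²(0.6463)⁴ = 25.13.
F_NMS-393/F_NMS-6515 = (L_NMS-393/L_NMS-6515)/(d_NMS-393/d_NMS-6515)² = 25.13/(27.2)² = 0.03397.

0.0340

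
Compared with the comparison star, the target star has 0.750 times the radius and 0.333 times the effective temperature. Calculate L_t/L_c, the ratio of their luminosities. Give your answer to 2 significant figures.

From the Stefan–Boltzmann law, L ∝ R²T⁴, so
L_t/L_c = (R_t/R_c)² (T_t/T_c)⁴ = (0.750)² × (0.333)⁴ = 0.5625 × 0.01230 = 0.006917.

0.0069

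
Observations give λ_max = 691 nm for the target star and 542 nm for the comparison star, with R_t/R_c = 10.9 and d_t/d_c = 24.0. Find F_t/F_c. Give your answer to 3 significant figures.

Wien's law: T_t/T_c = λ_c/λ_t = 542/691 = 0.7844.
L_t/L_c = (R_t/R_c)²(T_t/T_c)⁴ = (10.9)²(0.7844)⁴ = 44.97.
F_t/F_c = (L_t/L_c)/(d_t/d_c)² = 44.97/(24.0)² = 0.07808.

0.0781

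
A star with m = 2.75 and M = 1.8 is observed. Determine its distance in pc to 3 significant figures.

m − M = 5 log₁₀(d/10 pc)
2.75 − (1.8) = 0.95 = 5 log₁₀(d/10)
d = 10 × 10^(0.95/5) = 10 × 10^0.190 = 15.49 pc.

15.5 pc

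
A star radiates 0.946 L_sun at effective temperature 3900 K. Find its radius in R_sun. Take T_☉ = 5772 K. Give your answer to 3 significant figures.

R/R_☉ = √(L/L_☉) / (T/T_☉)² = √(0.946) / (0.6757)²
       = 0.9726 / 0.4565 = 2.130.

2.13 R_sun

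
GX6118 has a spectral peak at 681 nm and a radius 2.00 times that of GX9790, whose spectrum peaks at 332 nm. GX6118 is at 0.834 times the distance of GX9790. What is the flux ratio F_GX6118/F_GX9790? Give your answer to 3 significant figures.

Wien's law: T_GX6118/T_GX9790 = λ_GX9790/λ_GX6118 = 332/681 = 0.4875.
L_GX6118/L_GX9790 = (R_GX6118/R_GX9790)²(T_GX6118/T_GX9790)⁴ = (2.00)²(0.4875)⁴ = 0.2260.
F_GX6118/F_GX9790 = (L_GX6118/L_GX9790)/(d_GX6118/d_GX9790)² = 0.2260/(0.834)² = 0.3249.

0.325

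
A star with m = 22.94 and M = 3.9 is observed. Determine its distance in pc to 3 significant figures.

m − M = 5 log₁₀(d/10 pc)
22.94 − (3.9) = 19.04 = 5 log₁₀(d/10)
d = 10 × 10^(19.04/5) = 10 × 10^3.808 = 6.427×10^4 pc.

6.43×10^4 pc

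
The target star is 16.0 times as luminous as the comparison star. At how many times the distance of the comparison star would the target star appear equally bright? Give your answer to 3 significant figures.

Equal flux requires L_t/d_t² = L_c/d_c², so d_t/d_c = √(L_t/L_c)
= √(16.0) = 4.000.

4.00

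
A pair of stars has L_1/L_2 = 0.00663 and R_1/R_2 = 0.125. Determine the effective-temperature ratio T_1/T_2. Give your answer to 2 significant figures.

L ∝ R²T⁴ gives T ∝ (L/R²)^(1/4), so
T_1/T_2 = (0.00663 / 0.125²)^(1/4) = (0.4243)^(1/4) = 0.8071.

0.81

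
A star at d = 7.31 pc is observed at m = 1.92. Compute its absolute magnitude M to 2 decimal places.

2.60

M = m − 5 log₁₀(d/10 pc) = 1.92 − 5 log₁₀(7.31/10)
  = 1.92 − 5 × -0.136 = 1.92 − -0.68 = 2.60.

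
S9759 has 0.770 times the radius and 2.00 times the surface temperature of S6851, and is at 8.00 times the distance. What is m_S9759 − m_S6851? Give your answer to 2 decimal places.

2.07

L_S9759/L_S6851 = (0.770)²(2.00)⁴ = 9.486.
F_S9759/F_S6851 = (L_S9759/L_S6851)/(d_S9759/d_S6851)² = 9.486/64.00 = 0.1482.
m_S9759 − m_S6851 = −2.5 log₁₀(0.1482) = 2.07.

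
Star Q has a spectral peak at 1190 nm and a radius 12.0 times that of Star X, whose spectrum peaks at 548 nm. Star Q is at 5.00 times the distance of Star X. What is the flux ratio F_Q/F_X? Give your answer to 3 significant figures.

0.259

Wien's law: T_Q/T_X = λ_X/λ_Q = 548/1190 = 0.4605.
L_Q/L_X = (R_Q/R_X)²(T_Q/T_X)⁴ = (12.0)²(0.4605)⁴ = 6.476.
F_Q/F_X = (L_Q/L_X)/(d_Q/d_X)² = 6.476/(5.00)² = 0.2590.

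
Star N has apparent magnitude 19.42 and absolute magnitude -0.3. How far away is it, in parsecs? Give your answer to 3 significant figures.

8.79×10^4 pc

m − M = 5 log₁₀(d/10 pc)
19.42 − (-0.3) = 19.72 = 5 log₁₀(d/10)
d = 10 × 10^(19.72/5) = 10 × 10^3.944 = 8.790×10^4 pc.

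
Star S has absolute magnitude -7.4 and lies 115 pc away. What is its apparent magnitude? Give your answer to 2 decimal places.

m = M + 5 log₁₀(d/10 pc) = -7.4 + 5 log₁₀(115/10)
  = -7.4 + 5 × 1.061 = -7.4 + 5.30 = -2.10.

-2.10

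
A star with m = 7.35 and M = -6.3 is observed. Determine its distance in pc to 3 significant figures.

m − M = 5 log₁₀(d/10 pc)
7.35 − (-6.3) = 13.65 = 5 log₁₀(d/10)
d = 10 × 10^(13.65/5) = 10 × 10^2.730 = 5370 pc.

5.37×10^3 pc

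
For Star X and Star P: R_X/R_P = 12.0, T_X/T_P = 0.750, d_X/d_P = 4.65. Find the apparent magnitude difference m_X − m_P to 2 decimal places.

L_X/L_P = (12.0)²(0.750)⁴ = 45.56.
F_X/F_P = (L_X/L_P)/(d_X/d_P)² = 45.56/21.62 = 2.107.
m_X − m_P = −2.5 log₁₀(2.107) = -0.81.

-0.81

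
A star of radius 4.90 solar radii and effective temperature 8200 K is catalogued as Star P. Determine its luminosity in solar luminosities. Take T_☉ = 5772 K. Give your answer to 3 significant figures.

97.8 solar luminosities

L/L_☉ = (R/R_☉)² (T/T_☉)⁴ = (4.90)² × (8200/5772)⁴
       = 24.01 × (1.421)⁴ = 24.01 × 4.073 = 97.80.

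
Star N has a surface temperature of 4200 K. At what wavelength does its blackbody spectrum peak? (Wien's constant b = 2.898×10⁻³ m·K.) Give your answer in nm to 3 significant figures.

λ_max = b/T = 2.898×10⁻³ / 4200 = 6.90×10^-7 m = 690.0 nm.

690 nm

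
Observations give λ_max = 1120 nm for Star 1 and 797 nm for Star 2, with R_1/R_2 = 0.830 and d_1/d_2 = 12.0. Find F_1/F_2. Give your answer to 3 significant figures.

Wien's law: T_1/T_2 = λ_2/λ_1 = 797/1120 = 0.7116.
L_1/L_2 = (R_1/R_2)²(T_1/T_2)⁴ = (0.830)²(0.7116)⁴ = 0.1767.
F_1/F_2 = (L_1/L_2)/(d_1/d_2)² = 0.1767/(12.0)² = 0.001227.

0.00123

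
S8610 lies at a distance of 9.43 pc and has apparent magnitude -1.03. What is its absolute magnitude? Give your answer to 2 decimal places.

-0.90

M = m − 5 log₁₀(d/10 pc) = -1.03 − 5 log₁₀(9.43/10)
  = -1.03 − 5 × -0.025 = -1.03 − -0.13 = -0.90.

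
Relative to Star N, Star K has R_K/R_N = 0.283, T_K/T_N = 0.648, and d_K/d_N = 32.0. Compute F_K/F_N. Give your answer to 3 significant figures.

1.38×10^-5

L_K/L_N = (R_K/R_N)²(T_K/T_N)⁴ = (0.283)² × (0.648)⁴ = 0.01412.
F_K/F_N = (L_K/L_N)/(d_K/d_N)² = 0.01412 / (32.0)² = 1.379×10^-5.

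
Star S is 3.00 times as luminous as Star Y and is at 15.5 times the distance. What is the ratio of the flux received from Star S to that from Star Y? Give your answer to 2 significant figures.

F = L/(4πd²), so F_S/F_Y = (L_S/L_Y) / (d_S/d_Y)²
= 3.00 / (15.5)² = 3.00 / 240.2 = 0.01249.

0.012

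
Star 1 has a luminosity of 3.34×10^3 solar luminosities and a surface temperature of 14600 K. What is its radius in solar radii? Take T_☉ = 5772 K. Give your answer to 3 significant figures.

9.03 solar radii

R/R_☉ = √(L/L_☉) / (T/T_☉)² = √(3.34×10^3) / (2.529)²
       = 57.79 / 6.398 = 9.033.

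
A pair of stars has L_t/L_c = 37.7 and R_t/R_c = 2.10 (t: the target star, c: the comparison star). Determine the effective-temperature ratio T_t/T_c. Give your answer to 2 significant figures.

L ∝ R²T⁴ gives T ∝ (L/R²)^(1/4), so
T_t/T_c = (37.7 / 2.10²)^(1/4) = (8.549)^(1/4) = 1.710.

1.7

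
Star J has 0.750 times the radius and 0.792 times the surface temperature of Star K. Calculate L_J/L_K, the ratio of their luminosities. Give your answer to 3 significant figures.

From the Stefan–Boltzmann law, L ∝ R²T⁴, so
L_J/L_K = (R_J/R_K)² (T_J/T_K)⁴ = (0.750)² × (0.792)⁴ = 0.5625 × 0.3935 = 0.2213.

0.221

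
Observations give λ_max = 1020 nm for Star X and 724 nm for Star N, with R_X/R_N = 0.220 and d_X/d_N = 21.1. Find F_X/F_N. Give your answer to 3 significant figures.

Wien's law: T_X/T_N = λ_N/λ_X = 724/1020 = 0.7098.
L_X/L_N = (R_X/R_N)²(T_X/T_N)⁴ = (0.220)²(0.7098)⁴ = 0.01229.
F_X/F_N = (L_X/L_N)/(d_X/d_N)² = 0.01229/(21.1)² = 2.760×10^-5.

2.76×10^-5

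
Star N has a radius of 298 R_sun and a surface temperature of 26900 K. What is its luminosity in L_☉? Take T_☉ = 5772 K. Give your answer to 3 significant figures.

4.19×10^7 L_☉

L/L_☉ = (R/R_☉)² (T/T_☉)⁴ = (298)² × (26900/5772)⁴
       = 8.880×10^4 × (4.660)⁴ = 8.880×10^4 × 471.7 = 4.189×10^7.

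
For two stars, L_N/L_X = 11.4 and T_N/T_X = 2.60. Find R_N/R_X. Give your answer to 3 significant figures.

0.499

L ∝ R²T⁴ gives R ∝ √L / T², so
R_N/R_X = √(11.4) / (2.60)² = 3.376 / 6.760 = 0.4995.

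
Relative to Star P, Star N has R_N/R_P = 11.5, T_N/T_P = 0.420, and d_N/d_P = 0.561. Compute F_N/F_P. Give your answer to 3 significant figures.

L_N/L_P = (R_N/R_P)²(T_N/T_P)⁴ = (11.5)² × (0.420)⁴ = 4.115.
F_N/F_P = (L_N/L_P)/(d_N/d_P)² = 4.115 / (0.561)² = 13.08.

13.1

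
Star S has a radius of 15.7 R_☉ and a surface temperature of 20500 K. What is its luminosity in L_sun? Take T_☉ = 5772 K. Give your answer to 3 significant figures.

3.92×10^4 L_sun

L/L_☉ = (R/R_☉)² (T/T_☉)⁴ = (15.7)² × (20500/5772)⁴
       = 246.5 × (3.552)⁴ = 246.5 × 159.1 = 3.922×10^4.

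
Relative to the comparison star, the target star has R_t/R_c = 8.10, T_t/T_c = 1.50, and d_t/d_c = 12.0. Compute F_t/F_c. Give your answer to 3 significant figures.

L_t/L_c = (R_t/R_c)²(T_t/T_c)⁴ = (8.10)² × (1.50)⁴ = 332.2.
F_t/F_c = (L_t/L_c)/(d_t/d_c)² = 332.2 / (12.0)² = 2.307.

2.31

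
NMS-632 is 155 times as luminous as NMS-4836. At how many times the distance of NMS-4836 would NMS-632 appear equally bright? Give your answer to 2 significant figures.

Equal flux requires L_NMS-632/d_NMS-632² = L_NMS-4836/d_NMS-4836², so d_NMS-632/d_NMS-4836 = √(L_NMS-632/L_NMS-4836)
= √(155) = 12.45.

12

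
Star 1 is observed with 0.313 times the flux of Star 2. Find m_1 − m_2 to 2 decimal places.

m_1 − m_2 = −2.5 log₁₀(F_1/F_2) = −2.5 log₁₀(0.313) = −2.5 × (-0.504) = 1.261.

1.26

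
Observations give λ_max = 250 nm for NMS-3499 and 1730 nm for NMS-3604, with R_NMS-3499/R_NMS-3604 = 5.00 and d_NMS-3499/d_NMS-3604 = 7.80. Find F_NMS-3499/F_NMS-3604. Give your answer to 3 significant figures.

942

Wien's law: T_NMS-3499/T_NMS-3604 = λ_NMS-3604/λ_NMS-3499 = 1730/250 = 6.920.
L_NMS-3499/L_NMS-3604 = (R_NMS-3499/R_NMS-3604)²(T_NMS-3499/T_NMS-3604)⁴ = (5.00)²(6.920)⁴ = 5.733×10^4.
F_NMS-3499/F_NMS-3604 = (L_NMS-3499/L_NMS-3604)/(d_NMS-3499/d_NMS-3604)² = 5.733×10^4/(7.80)² = 942.3.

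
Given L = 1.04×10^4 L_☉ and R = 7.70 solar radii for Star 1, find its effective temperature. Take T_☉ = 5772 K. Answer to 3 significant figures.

2.10×10^4 K

T/T_☉ = (L/L_☉)^(1/4) / (R/R_☉)^(1/2)
T = 5772 × (1.04×10^4)^(1/4) / √(7.70) = 5772 × 10.10 / 2.775 = 2.101×10^4 K.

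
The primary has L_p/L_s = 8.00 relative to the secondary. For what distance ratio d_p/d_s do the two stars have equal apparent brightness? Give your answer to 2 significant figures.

Equal flux requires L_p/d_p² = L_s/d_s², so d_p/d_s = √(L_p/L_s)
= √(8.00) = 2.828.

2.8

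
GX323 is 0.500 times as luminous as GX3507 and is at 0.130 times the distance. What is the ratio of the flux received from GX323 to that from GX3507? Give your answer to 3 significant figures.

29.6

F = L/(4πd²), so F_GX323/F_GX3507 = (L_GX323/L_GX3507) / (d_GX323/d_GX3507)²
= 0.500 / (0.130)² = 0.500 / 0.01690 = 29.59.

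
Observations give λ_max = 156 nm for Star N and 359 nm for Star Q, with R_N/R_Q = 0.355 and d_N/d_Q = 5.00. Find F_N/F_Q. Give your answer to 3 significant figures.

0.141

Wien's law: T_N/T_Q = λ_Q/λ_N = 359/156 = 2.301.
L_N/L_Q = (R_N/R_Q)²(T_N/T_Q)⁴ = (0.355)²(2.301)⁴ = 3.535.
F_N/F_Q = (L_N/L_Q)/(d_N/d_Q)² = 3.535/(5.00)² = 0.1414.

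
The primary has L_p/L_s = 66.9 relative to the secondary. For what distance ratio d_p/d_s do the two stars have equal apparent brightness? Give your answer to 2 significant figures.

8.2

Equal flux requires L_p/d_p² = L_s/d_s², so d_p/d_s = √(L_p/L_s)
= √(66.9) = 8.179.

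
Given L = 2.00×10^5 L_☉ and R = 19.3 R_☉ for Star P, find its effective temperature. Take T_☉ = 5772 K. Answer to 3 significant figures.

2.78×10^4 K

T/T_☉ = (L/L_☉)^(1/4) / (R/R_☉)^(1/2)
T = 5772 × (2.00×10^5)^(1/4) / √(19.3) = 5772 × 21.15 / 4.393 = 2.778×10^4 K.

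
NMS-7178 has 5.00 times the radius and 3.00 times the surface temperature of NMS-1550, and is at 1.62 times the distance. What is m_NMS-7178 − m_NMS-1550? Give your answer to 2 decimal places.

L_NMS-7178/L_NMS-1550 = (5.00)²(3.00)⁴ = 2025.
F_NMS-7178/F_NMS-1550 = (L_NMS-7178/L_NMS-1550)/(d_NMS-7178/d_NMS-1550)² = 2025/2.624 = 771.6.
m_NMS-7178 − m_NMS-1550 = −2.5 log₁₀(771.6) = -7.22.

-7.22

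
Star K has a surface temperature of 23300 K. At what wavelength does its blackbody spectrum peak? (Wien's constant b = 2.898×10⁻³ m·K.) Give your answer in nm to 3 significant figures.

124 nm

λ_max = b/T = 2.898×10⁻³ / 23300 = 1.24×10^-7 m = 124.4 nm.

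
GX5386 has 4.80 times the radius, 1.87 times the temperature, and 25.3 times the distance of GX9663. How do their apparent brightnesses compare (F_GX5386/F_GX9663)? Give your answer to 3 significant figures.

0.440

L_GX5386/L_GX9663 = (R_GX5386/R_GX9663)²(T_GX5386/T_GX9663)⁴ = (4.80)² × (1.87)⁴ = 281.7.
F_GX5386/F_GX9663 = (L_GX5386/L_GX9663)/(d_GX5386/d_GX9663)² = 281.7 / (25.3)² = 0.4402.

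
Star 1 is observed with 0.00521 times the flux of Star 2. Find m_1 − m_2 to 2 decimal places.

m_1 − m_2 = −2.5 log₁₀(F_1/F_2) = −2.5 log₁₀(0.00521) = −2.5 × (-2.283) = 5.708.

5.71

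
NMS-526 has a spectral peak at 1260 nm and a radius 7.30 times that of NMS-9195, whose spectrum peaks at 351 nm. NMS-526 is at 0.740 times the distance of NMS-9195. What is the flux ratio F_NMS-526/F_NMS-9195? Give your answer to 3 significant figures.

0.586

Wien's law: T_NMS-526/T_NMS-9195 = λ_NMS-9195/λ_NMS-526 = 351/1260 = 0.2786.
L_NMS-526/L_NMS-9195 = (R_NMS-526/R_NMS-9195)²(T_NMS-526/T_NMS-9195)⁴ = (7.30)²(0.2786)⁴ = 0.3209.
F_NMS-526/F_NMS-9195 = (L_NMS-526/L_NMS-9195)/(d_NMS-526/d_NMS-9195)² = 0.3209/(0.740)² = 0.5860.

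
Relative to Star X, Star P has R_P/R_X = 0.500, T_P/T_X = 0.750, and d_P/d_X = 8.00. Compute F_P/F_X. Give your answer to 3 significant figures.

0.00124

L_P/L_X = (R_P/R_X)²(T_P/T_X)⁴ = (0.500)² × (0.750)⁴ = 0.07910.
F_P/F_X = (L_P/L_X)/(d_P/d_X)² = 0.07910 / (8.00)² = 0.001236.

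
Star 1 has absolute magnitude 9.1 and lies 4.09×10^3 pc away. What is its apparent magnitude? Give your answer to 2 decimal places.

22.16

m = M + 5 log₁₀(d/10 pc) = 9.1 + 5 log₁₀(4.09×10^3/10)
  = 9.1 + 5 × 2.612 = 9.1 + 13.06 = 22.16.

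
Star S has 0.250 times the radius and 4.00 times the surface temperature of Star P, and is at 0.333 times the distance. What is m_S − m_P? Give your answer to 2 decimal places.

-5.40

L_S/L_P = (0.250)²(4.00)⁴ = 16.00.
F_S/F_P = (L_S/L_P)/(d_S/d_P)² = 16.00/0.1109 = 144.3.
m_S − m_P = −2.5 log₁₀(144.3) = -5.40.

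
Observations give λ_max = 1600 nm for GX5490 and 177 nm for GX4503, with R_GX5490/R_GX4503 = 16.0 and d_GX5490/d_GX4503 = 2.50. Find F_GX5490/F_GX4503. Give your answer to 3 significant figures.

Wien's law: T_GX5490/T_GX4503 = λ_GX4503/λ_GX5490 = 177/1600 = 0.1106.
L_GX5490/L_GX4503 = (R_GX5490/R_GX4503)²(T_GX5490/T_GX4503)⁴ = (16.0)²(0.1106)⁴ = 0.03834.
F_GX5490/F_GX4503 = (L_GX5490/L_GX4503)/(d_GX5490/d_GX4503)² = 0.03834/(2.50)² = 0.006134.

0.00613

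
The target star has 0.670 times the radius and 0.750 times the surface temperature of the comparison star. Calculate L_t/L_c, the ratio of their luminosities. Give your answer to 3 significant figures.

0.142

From the Stefan–Boltzmann law, L ∝ R²T⁴, so
L_t/L_c = (R_t/R_c)² (T_t/T_c)⁴ = (0.670)² × (0.750)⁴ = 0.4489 × 0.3164 = 0.1420.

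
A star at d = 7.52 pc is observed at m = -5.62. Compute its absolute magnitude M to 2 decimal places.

M = m − 5 log₁₀(d/10 pc) = -5.62 − 5 log₁₀(7.52/10)
  = -5.62 − 5 × -0.124 = -5.62 − -0.62 = -5.00.

-5.00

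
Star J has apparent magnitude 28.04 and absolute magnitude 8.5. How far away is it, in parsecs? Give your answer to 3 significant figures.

m − M = 5 log₁₀(d/10 pc)
28.04 − (8.5) = 19.54 = 5 log₁₀(d/10)
d = 10 × 10^(19.54/5) = 10 × 10^3.908 = 8.091×10^4 pc.

8.09×10^4 pc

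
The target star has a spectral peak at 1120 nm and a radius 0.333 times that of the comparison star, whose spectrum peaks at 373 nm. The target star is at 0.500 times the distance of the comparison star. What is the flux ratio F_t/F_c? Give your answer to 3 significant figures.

0.00546

Wien's law: T_t/T_c = λ_c/λ_t = 373/1120 = 0.3330.
L_t/L_c = (R_t/R_c)²(T_t/T_c)⁴ = (0.333)²(0.3330)⁴ = 0.001364.
F_t/F_c = (L_t/L_c)/(d_t/d_c)² = 0.001364/(0.500)² = 0.005456.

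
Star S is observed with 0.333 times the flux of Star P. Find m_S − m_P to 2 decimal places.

1.19

m_S − m_P = −2.5 log₁₀(F_S/F_P) = −2.5 log₁₀(0.333) = −2.5 × (-0.478) = 1.194.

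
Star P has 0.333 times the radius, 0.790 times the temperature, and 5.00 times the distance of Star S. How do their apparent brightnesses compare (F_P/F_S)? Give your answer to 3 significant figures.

L_P/L_S = (R_P/R_S)²(T_P/T_S)⁴ = (0.333)² × (0.790)⁴ = 0.04319.
F_P/F_S = (L_P/L_S)/(d_P/d_S)² = 0.04319 / (5.00)² = 0.001728.

0.00173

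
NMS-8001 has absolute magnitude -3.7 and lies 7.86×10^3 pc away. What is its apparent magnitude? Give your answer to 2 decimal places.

m = M + 5 log₁₀(d/10 pc) = -3.7 + 5 log₁₀(7.86×10^3/10)
  = -3.7 + 5 × 2.895 = -3.7 + 14.48 = 10.78.

10.78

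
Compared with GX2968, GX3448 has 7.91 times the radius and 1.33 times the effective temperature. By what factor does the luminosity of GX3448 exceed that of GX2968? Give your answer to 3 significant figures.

From the Stefan–Boltzmann law, L ∝ R²T⁴, so
L_GX3448/L_GX2968 = (R_GX3448/R_GX2968)² (T_GX3448/T_GX2968)⁴ = (7.91)² × (1.33)⁴ = 62.57 × 3.129 = 195.8.

196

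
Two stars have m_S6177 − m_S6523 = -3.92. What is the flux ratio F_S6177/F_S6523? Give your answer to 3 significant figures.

37.0

F_S6177/F_S6523 = 10^(−(m_S6177 − m_S6523)/2.5) = 10^(3.92/2.5) = 10^1.568 = 36.98.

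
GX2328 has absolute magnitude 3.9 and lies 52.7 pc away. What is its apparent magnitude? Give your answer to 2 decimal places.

7.51

m = M + 5 log₁₀(d/10 pc) = 3.9 + 5 log₁₀(52.7/10)
  = 3.9 + 5 × 0.722 = 3.9 + 3.61 = 7.51.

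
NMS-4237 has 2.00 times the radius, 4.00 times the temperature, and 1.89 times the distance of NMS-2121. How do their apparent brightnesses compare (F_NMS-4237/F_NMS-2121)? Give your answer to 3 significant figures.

287

L_NMS-4237/L_NMS-2121 = (R_NMS-4237/R_NMS-2121)²(T_NMS-4237/T_NMS-2121)⁴ = (2.00)² × (4.00)⁴ = 1024.
F_NMS-4237/F_NMS-2121 = (L_NMS-4237/L_NMS-2121)/(d_NMS-4237/d_NMS-2121)² = 1024 / (1.89)² = 286.7.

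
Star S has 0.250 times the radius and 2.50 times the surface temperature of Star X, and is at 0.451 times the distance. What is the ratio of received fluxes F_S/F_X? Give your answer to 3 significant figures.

12.0

L_S/L_X = (R_S/R_X)²(T_S/T_X)⁴ = (0.250)² × (2.50)⁴ = 2.441.
F_S/F_X = (L_S/L_X)/(d_S/d_X)² = 2.441 / (0.451)² = 12.00.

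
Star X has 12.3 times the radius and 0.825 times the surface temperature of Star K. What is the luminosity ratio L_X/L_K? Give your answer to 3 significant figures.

From the Stefan–Boltzmann law, L ∝ R²T⁴, so
L_X/L_K = (R_X/R_K)² (T_X/T_K)⁴ = (12.3)² × (0.825)⁴ = 151.3 × 0.4633 = 70.09.

70.1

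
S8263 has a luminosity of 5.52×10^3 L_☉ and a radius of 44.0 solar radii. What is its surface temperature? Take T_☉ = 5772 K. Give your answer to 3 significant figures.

7.50×10^3 K

T/T_☉ = (L/L_☉)^(1/4) / (R/R_☉)^(1/2)
T = 5772 × (5.52×10^3)^(1/4) / √(44.0) = 5772 × 8.620 / 6.633 = 7500 K.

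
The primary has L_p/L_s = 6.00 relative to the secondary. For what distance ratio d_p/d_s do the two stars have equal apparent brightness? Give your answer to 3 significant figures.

2.45

Equal flux requires L_p/d_p² = L_s/d_s², so d_p/d_s = √(L_p/L_s)
= √(6.00) = 2.449.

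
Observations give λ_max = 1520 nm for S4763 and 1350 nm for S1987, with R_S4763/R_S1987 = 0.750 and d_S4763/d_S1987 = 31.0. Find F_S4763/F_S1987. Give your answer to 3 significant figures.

3.64×10^-4

Wien's law: T_S4763/T_S1987 = λ_S1987/λ_S4763 = 1350/1520 = 0.8882.
L_S4763/L_S1987 = (R_S4763/R_S1987)²(T_S4763/T_S1987)⁴ = (0.750)²(0.8882)⁴ = 0.3500.
F_S4763/F_S1987 = (L_S4763/L_S1987)/(d_S4763/d_S1987)² = 0.3500/(31.0)² = 3.642×10^-4.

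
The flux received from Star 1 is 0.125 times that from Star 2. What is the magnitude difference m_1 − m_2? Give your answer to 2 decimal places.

m_1 − m_2 = −2.5 log₁₀(F_1/F_2) = −2.5 log₁₀(0.125) = −2.5 × (-0.903) = 2.258.

2.26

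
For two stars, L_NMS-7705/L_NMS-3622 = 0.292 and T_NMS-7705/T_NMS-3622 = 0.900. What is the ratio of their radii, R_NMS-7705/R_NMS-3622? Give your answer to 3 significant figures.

L ∝ R²T⁴ gives R ∝ √L / T², so
R_NMS-7705/R_NMS-3622 = √(0.292) / (0.900)² = 0.5404 / 0.8100 = 0.6671.

0.667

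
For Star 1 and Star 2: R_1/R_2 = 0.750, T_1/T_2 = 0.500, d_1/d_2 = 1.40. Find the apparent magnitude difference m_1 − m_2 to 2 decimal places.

4.37

L_1/L_2 = (0.750)²(0.500)⁴ = 0.03516.
F_1/F_2 = (L_1/L_2)/(d_1/d_2)² = 0.03516/1.960 = 0.01794.
m_1 − m_2 = −2.5 log₁₀(0.01794) = 4.37.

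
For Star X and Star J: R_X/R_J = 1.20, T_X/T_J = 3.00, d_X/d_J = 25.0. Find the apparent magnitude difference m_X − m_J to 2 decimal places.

1.82

L_X/L_J = (1.20)²(3.00)⁴ = 116.6.
F_X/F_J = (L_X/L_J)/(d_X/d_J)² = 116.6/625.0 = 0.1866.
m_X − m_J = −2.5 log₁₀(0.1866) = 1.82.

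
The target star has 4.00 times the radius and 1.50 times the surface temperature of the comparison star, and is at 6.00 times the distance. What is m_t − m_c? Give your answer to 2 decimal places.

-0.88

L_t/L_c = (4.00)²(1.50)⁴ = 81.00.
F_t/F_c = (L_t/L_c)/(d_t/d_c)² = 81.00/36.00 = 2.250.
m_t − m_c = −2.5 log₁₀(2.250) = -0.88.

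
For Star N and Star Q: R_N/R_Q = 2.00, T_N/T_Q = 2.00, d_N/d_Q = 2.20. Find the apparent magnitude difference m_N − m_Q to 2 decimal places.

-2.80

L_N/L_Q = (2.00)²(2.00)⁴ = 64.00.
F_N/F_Q = (L_N/L_Q)/(d_N/d_Q)² = 64.00/4.840 = 13.22.
m_N − m_Q = −2.5 log₁₀(13.22) = -2.80.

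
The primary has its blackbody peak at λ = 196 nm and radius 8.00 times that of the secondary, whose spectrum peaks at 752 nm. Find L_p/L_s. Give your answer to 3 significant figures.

Wien's law gives T ∝ 1/λ_max, so T_p/T_s = λ_s/λ_p = 752/196 = 3.837.
Then L ∝ R²T⁴ gives L_p/L_s = (8.00)² × (3.837)⁴ = 64.00 × 216.7 = 1.387×10^4.

1.39×10^4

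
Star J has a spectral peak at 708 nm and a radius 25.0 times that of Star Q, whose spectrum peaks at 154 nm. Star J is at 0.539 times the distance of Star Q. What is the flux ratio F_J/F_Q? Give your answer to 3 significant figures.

4.82

Wien's law: T_J/T_Q = λ_Q/λ_J = 154/708 = 0.2175.
L_J/L_Q = (R_J/R_Q)²(T_J/T_Q)⁴ = (25.0)²(0.2175)⁴ = 1.399.
F_J/F_Q = (L_J/L_Q)/(d_J/d_Q)² = 1.399/(0.539)² = 4.816.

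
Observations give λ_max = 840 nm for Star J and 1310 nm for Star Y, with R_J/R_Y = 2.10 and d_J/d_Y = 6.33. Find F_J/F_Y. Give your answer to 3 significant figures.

0.651

Wien's law: T_J/T_Y = λ_Y/λ_J = 1310/840 = 1.560.
L_J/L_Y = (R_J/R_Y)²(T_J/T_Y)⁴ = (2.10)²(1.560)⁴ = 26.09.
F_J/F_Y = (L_J/L_Y)/(d_J/d_Y)² = 26.09/(6.33)² = 0.6510.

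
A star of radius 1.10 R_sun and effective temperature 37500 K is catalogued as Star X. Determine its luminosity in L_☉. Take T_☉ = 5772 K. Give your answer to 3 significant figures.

L/L_☉ = (R/R_☉)² (T/T_☉)⁴ = (1.10)² × (37500/5772)⁴
       = 1.210 × (6.497)⁴ = 1.210 × 1782 = 2156.

2.16×10^3 L_☉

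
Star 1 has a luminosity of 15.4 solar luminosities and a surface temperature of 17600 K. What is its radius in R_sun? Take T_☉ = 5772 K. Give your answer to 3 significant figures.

0.422 R_sun

R/R_☉ = √(L/L_☉) / (T/T_☉)² = √(15.4) / (3.049)²
       = 3.924 / 9.298 = 0.4221.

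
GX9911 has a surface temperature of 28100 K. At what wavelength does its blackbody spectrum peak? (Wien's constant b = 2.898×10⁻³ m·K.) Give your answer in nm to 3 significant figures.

103 nm

λ_max = b/T = 2.898×10⁻³ / 28100 = 1.03×10^-7 m = 103.1 nm.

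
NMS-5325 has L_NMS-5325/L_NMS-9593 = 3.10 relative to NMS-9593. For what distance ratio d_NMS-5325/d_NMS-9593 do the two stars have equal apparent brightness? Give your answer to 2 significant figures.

1.8

Equal flux requires L_NMS-5325/d_NMS-5325² = L_NMS-9593/d_NMS-9593², so d_NMS-5325/d_NMS-9593 = √(L_NMS-5325/L_NMS-9593)
= √(3.10) = 1.761.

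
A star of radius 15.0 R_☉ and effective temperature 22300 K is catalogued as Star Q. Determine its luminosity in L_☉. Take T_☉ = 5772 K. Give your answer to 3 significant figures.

L/L_☉ = (R/R_☉)² (T/T_☉)⁴ = (15.0)² × (22300/5772)⁴
       = 225.0 × (3.863)⁴ = 225.0 × 222.8 = 5.013×10^4.

5.01×10^4 L_☉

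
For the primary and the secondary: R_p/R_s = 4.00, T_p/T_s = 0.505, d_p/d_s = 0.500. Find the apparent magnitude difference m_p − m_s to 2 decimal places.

-1.55

L_p/L_s = (4.00)²(0.505)⁴ = 1.041.
F_p/F_s = (L_p/L_s)/(d_p/d_s)² = 1.041/0.2500 = 4.162.
m_p − m_s = −2.5 log₁₀(4.162) = -1.55.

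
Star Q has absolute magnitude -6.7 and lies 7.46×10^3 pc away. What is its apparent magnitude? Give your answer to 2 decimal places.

m = M + 5 log₁₀(d/10 pc) = -6.7 + 5 log₁₀(7.46×10^3/10)
  = -6.7 + 5 × 2.873 = -6.7 + 14.36 = 7.66.

7.66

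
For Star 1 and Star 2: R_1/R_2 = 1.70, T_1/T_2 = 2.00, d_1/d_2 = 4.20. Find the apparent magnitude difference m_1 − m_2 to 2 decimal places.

-1.05

L_1/L_2 = (1.70)²(2.00)⁴ = 46.24.
F_1/F_2 = (L_1/L_2)/(d_1/d_2)² = 46.24/17.64 = 2.621.
m_1 − m_2 = −2.5 log₁₀(2.621) = -1.05.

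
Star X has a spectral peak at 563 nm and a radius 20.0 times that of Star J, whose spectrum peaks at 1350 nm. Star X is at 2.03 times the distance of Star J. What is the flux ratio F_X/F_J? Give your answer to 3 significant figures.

3.21×10^3

Wien's law: T_X/T_J = λ_J/λ_X = 1350/563 = 2.398.
L_X/L_J = (R_X/R_J)²(T_X/T_J)⁴ = (20.0)²(2.398)⁴ = 1.322×10^4.
F_X/F_J = (L_X/L_J)/(d_X/d_J)² = 1.322×10^4/(2.03)² = 3209.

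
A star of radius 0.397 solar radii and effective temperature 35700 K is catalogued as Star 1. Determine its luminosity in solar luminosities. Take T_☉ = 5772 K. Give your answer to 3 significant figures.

231 solar luminosities

L/L_☉ = (R/R_☉)² (T/T_☉)⁴ = (0.397)² × (35700/5772)⁴
       = 0.1576 × (6.185)⁴ = 0.1576 × 1463 = 230.6.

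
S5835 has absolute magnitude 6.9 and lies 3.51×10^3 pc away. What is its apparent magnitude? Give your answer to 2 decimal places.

m = M + 5 log₁₀(d/10 pc) = 6.9 + 5 log₁₀(3.51×10^3/10)
  = 6.9 + 5 × 2.545 = 6.9 + 12.73 = 19.63.

19.63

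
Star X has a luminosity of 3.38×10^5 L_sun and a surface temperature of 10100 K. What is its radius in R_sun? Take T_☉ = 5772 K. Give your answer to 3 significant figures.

R/R_☉ = √(L/L_☉) / (T/T_☉)² = √(3.38×10^5) / (1.750)²
       = 581.4 / 3.062 = 189.9.

190 R_sun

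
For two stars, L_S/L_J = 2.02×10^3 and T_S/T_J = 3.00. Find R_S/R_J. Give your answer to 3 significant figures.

L ∝ R²T⁴ gives R ∝ √L / T², so
R_S/R_J = √(2.02×10^3) / (3.00)² = 44.94 / 9.000 = 4.994.

4.99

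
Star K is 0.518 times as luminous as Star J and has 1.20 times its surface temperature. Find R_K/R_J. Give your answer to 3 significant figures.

0.500

L ∝ R²T⁴ gives R ∝ √L / T², so
R_K/R_J = √(0.518) / (1.20)² = 0.7197 / 1.440 = 0.4998.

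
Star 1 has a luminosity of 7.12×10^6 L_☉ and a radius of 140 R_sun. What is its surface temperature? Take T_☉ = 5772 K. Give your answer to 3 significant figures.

T/T_☉ = (L/L_☉)^(1/4) / (R/R_☉)^(1/2)
T = 5772 × (7.12×10^6)^(1/4) / √(140) = 5772 × 51.66 / 11.83 = 2.520×10^4 K.

2.52×10^4 K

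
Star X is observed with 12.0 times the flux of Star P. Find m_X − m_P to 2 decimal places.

-2.70

m_X − m_P = −2.5 log₁₀(F_X/F_P) = −2.5 log₁₀(12.0) = −2.5 × (1.079) = -2.698.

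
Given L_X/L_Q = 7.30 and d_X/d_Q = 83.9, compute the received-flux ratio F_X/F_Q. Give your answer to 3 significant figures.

0.00104

F = L/(4πd²), so F_X/F_Q = (L_X/L_Q) / (d_X/d_Q)²
= 7.30 / (83.9)² = 7.30 / 7039 = 0.001037.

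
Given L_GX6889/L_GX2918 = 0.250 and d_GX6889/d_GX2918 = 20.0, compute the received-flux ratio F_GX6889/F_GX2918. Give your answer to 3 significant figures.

6.25×10^-4

F = L/(4πd²), so F_GX6889/F_GX2918 = (L_GX6889/L_GX2918) / (d_GX6889/d_GX2918)²
= 0.250 / (20.0)² = 0.250 / 400.0 = 6.250×10^-4.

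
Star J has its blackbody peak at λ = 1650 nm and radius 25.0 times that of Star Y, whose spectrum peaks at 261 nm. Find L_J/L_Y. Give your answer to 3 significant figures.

0.391

Wien's law gives T ∝ 1/λ_max, so T_J/T_Y = λ_Y/λ_J = 261/1650 = 0.1582.
Then L ∝ R²T⁴ gives L_J/L_Y = (25.0)² × (0.1582)⁴ = 625.0 × 6.261×10^-4 = 0.3913.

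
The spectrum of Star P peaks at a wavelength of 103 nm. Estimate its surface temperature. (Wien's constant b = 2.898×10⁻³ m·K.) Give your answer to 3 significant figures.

T = b/λ_max = 2.898×10⁻³ / (103×10⁻⁹) = 2.814×10^4 K.

2.81×10^4 K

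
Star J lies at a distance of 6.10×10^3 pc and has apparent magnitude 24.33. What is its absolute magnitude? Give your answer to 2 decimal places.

10.40

M = m − 5 log₁₀(d/10 pc) = 24.33 − 5 log₁₀(6.10×10^3/10)
  = 24.33 − 5 × 2.785 = 24.33 − 13.93 = 10.40.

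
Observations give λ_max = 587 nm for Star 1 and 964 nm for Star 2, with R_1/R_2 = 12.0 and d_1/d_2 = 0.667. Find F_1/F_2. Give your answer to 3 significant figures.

2.35×10^3

Wien's law: T_1/T_2 = λ_2/λ_1 = 964/587 = 1.642.
L_1/L_2 = (R_1/R_2)²(T_1/T_2)⁴ = (12.0)²(1.642)⁴ = 1047.
F_1/F_2 = (L_1/L_2)/(d_1/d_2)² = 1047/(0.667)² = 2354.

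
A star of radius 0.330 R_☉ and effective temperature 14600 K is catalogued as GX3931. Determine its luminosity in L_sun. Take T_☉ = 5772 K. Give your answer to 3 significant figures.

L/L_☉ = (R/R_☉)² (T/T_☉)⁴ = (0.330)² × (14600/5772)⁴
       = 0.1089 × (2.529)⁴ = 0.1089 × 40.94 = 4.458.

4.46 L_sun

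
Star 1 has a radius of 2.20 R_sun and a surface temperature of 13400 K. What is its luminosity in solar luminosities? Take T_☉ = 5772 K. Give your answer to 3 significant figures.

141 solar luminosities

L/L_☉ = (R/R_☉)² (T/T_☉)⁴ = (2.20)² × (13400/5772)⁴
       = 4.840 × (2.322)⁴ = 4.840 × 29.05 = 140.6.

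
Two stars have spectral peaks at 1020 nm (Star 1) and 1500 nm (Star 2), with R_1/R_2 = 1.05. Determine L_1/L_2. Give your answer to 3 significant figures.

5.16

Wien's law gives T ∝ 1/λ_max, so T_1/T_2 = λ_2/λ_1 = 1500/1020 = 1.471.
Then L ∝ R²T⁴ gives L_1/L_2 = (1.05)² × (1.471)⁴ = 1.103 × 4.677 = 5.156.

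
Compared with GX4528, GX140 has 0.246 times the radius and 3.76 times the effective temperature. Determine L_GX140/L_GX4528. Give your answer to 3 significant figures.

From the Stefan–Boltzmann law, L ∝ R²T⁴, so
L_GX140/L_GX4528 = (R_GX140/R_GX4528)² (T_GX140/T_GX4528)⁴ = (0.246)² × (3.76)⁴ = 0.06052 × 199.9 = 12.10.

12.1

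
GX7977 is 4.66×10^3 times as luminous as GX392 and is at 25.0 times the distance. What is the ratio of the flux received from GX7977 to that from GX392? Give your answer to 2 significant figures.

F = L/(4πd²), so F_GX7977/F_GX392 = (L_GX7977/L_GX392) / (d_GX7977/d_GX392)²
= 4.66×10^3 / (25.0)² = 4.66×10^3 / 625.0 = 7.456.

7.5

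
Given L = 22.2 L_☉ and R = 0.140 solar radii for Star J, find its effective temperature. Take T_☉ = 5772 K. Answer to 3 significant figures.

T/T_☉ = (L/L_☉)^(1/4) / (R/R_☉)^(1/2)
T = 5772 × (22.2)^(1/4) / √(0.140) = 5772 × 2.171 / 0.3742 = 3.349×10^4 K.

3.35×10^4 K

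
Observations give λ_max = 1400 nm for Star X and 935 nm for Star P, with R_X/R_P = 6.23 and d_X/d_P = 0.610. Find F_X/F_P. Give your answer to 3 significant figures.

20.8

Wien's law: T_X/T_P = λ_P/λ_X = 935/1400 = 0.6679.
L_X/L_P = (R_X/R_P)²(T_X/T_P)⁴ = (6.23)²(0.6679)⁴ = 7.722.
F_X/F_P = (L_X/L_P)/(d_X/d_P)² = 7.722/(0.610)² = 20.75.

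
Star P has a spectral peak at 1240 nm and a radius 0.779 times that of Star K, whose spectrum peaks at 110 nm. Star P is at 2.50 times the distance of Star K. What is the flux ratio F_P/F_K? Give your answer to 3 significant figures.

6.01×10^-6

Wien's law: T_P/T_K = λ_K/λ_P = 110/1240 = 0.08871.
L_P/L_K = (R_P/R_K)²(T_P/T_K)⁴ = (0.779)²(0.08871)⁴ = 3.758×10^-5.
F_P/F_K = (L_P/L_K)/(d_P/d_K)² = 3.758×10^-5/(2.50)² = 6.013×10^-6.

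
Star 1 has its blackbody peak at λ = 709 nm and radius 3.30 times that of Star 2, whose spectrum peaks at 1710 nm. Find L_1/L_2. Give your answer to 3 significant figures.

368

Wien's law gives T ∝ 1/λ_max, so T_1/T_2 = λ_2/λ_1 = 1710/709 = 2.412.
Then L ∝ R²T⁴ gives L_1/L_2 = (3.30)² × (2.412)⁴ = 10.89 × 33.84 = 368.5.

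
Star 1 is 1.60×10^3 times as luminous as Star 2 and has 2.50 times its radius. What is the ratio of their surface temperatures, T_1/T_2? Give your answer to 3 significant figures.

4.00

L ∝ R²T⁴ gives T ∝ (L/R²)^(1/4), so
T_1/T_2 = (1.60×10^3 / 2.50²)^(1/4) = (256.0)^(1/4) = 4.000.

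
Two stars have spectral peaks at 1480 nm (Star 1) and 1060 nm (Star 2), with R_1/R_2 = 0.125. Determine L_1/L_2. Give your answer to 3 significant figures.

0.00411

Wien's law gives T ∝ 1/λ_max, so T_1/T_2 = λ_2/λ_1 = 1060/1480 = 0.7162.
Then L ∝ R²T⁴ gives L_1/L_2 = (0.125)² × (0.7162)⁴ = 0.01562 × 0.2631 = 0.004111.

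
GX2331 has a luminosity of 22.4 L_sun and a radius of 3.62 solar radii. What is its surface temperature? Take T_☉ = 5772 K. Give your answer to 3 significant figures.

6.60×10^3 K

T/T_☉ = (L/L_☉)^(1/4) / (R/R_☉)^(1/2)
T = 5772 × (22.4)^(1/4) / √(3.62) = 5772 × 2.176 / 1.903 = 6600 K.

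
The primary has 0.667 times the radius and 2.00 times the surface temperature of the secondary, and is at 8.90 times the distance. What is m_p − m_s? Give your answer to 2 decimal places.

L_p/L_s = (0.667)²(2.00)⁴ = 7.118.
F_p/F_s = (L_p/L_s)/(d_p/d_s)² = 7.118/79.21 = 0.08987.
m_p − m_s = −2.5 log₁₀(0.08987) = 2.62.

2.62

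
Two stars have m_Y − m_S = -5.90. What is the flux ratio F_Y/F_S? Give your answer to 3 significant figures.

229

F_Y/F_S = 10^(−(m_Y − m_S)/2.5) = 10^(5.90/2.5) = 10^2.360 = 229.1.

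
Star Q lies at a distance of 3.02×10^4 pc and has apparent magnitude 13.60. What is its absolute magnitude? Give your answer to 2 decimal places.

-3.80

M = m − 5 log₁₀(d/10 pc) = 13.60 − 5 log₁₀(3.02×10^4/10)
  = 13.60 − 5 × 3.480 = 13.60 − 17.40 = -3.80.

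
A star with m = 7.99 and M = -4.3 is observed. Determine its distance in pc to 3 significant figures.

2.87×10^3 pc

m − M = 5 log₁₀(d/10 pc)
7.99 − (-4.3) = 12.29 = 5 log₁₀(d/10)
d = 10 × 10^(12.29/5) = 10 × 10^2.458 = 2871 pc.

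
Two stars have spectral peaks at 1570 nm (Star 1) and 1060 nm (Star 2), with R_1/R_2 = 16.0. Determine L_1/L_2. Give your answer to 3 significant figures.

Wien's law gives T ∝ 1/λ_max, so T_1/T_2 = λ_2/λ_1 = 1060/1570 = 0.6752.
Then L ∝ R²T⁴ gives L_1/L_2 = (16.0)² × (0.6752)⁴ = 256.0 × 0.2078 = 53.19.

53.2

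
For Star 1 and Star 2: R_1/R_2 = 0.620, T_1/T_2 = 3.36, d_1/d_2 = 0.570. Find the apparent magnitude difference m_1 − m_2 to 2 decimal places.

-5.45

L_1/L_2 = (0.620)²(3.36)⁴ = 48.99.
F_1/F_2 = (L_1/L_2)/(d_1/d_2)² = 48.99/0.3249 = 150.8.
m_1 − m_2 = −2.5 log₁₀(150.8) = -5.45.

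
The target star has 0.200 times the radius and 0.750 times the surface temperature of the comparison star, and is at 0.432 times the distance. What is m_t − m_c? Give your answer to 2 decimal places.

L_t/L_c = (0.200)²(0.750)⁴ = 0.01266.
F_t/F_c = (L_t/L_c)/(d_t/d_c)² = 0.01266/0.1866 = 0.06782.
m_t − m_c = −2.5 log₁₀(0.06782) = 2.92.

2.92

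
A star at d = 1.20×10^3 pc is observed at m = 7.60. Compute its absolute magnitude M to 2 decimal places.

M = m − 5 log₁₀(d/10 pc) = 7.60 − 5 log₁₀(1.20×10^3/10)
  = 7.60 − 5 × 2.079 = 7.60 − 10.40 = -2.80.

-2.80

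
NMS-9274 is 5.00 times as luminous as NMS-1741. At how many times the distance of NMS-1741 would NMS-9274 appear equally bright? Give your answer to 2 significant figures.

2.2

Equal flux requires L_NMS-9274/d_NMS-9274² = L_NMS-1741/d_NMS-1741², so d_NMS-9274/d_NMS-1741 = √(L_NMS-9274/L_NMS-1741)
= √(5.00) = 2.236.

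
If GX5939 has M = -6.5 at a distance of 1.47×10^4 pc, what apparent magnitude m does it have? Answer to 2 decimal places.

9.34

m = M + 5 log₁₀(d/10 pc) = -6.5 + 5 log₁₀(1.47×10^4/10)
  = -6.5 + 5 × 3.167 = -6.5 + 15.84 = 9.34.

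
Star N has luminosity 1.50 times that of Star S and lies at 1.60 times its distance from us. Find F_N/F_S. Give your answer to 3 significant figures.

0.586

F = L/(4πd²), so F_N/F_S = (L_N/L_S) / (d_N/d_S)²
= 1.50 / (1.60)² = 1.50 / 2.560 = 0.5859.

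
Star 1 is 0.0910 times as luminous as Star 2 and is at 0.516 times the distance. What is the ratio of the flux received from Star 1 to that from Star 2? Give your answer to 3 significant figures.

0.342

F = L/(4πd²), so F_1/F_2 = (L_1/L_2) / (d_1/d_2)²
= 0.0910 / (0.516)² = 0.0910 / 0.2663 = 0.3418.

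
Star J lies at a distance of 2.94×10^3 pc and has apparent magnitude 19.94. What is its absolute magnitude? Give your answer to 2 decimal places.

M = m − 5 log₁₀(d/10 pc) = 19.94 − 5 log₁₀(2.94×10^3/10)
  = 19.94 − 5 × 2.468 = 19.94 − 12.34 = 7.60.

7.60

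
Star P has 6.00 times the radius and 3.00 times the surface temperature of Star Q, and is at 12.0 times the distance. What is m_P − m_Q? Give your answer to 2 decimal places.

-3.27

L_P/L_Q = (6.00)²(3.00)⁴ = 2916.
F_P/F_Q = (L_P/L_Q)/(d_P/d_Q)² = 2916/144.0 = 20.25.
m_P − m_Q = −2.5 log₁₀(20.25) = -3.27.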